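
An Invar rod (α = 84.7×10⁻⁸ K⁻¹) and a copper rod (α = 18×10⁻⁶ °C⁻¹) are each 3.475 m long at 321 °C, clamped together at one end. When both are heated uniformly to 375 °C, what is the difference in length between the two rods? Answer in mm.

ΔT = 54 K
Invar: ΔL = 84.7×10⁻⁸ × 3.475 m × 54 = 1.5894×10⁻⁴ m = 0.15894 mm
copper: ΔL = 18×10⁻⁶ × 3.475 m × 54 = 3.3777×10⁻³ m = 3.3777 mm
difference = 3.3777 − 0.15894 = 3.21876 mm

3.22 mm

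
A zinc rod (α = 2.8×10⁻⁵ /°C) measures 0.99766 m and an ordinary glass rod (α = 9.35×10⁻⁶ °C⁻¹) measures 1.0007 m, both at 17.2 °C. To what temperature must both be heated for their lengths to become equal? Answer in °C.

T = 180.8 °C

L₁(1 + α₁ΔT) = L₂(1 + α₂ΔT) ⇒ ΔT = (L₂ − L₁)/(α₁L₁ − α₂L₂)
L₂ − L₁ = 1.0007 − 0.99766 = 3.04×10⁻³ m
α₁L₁ − α₂L₂ = 2.8×10⁻⁵×0.99766 − 9.35×10⁻⁶×1.0007 = 1.8577935×10⁻⁵ m/K
ΔT = 3.04×10⁻³ / 1.8577935×10⁻⁵ = 163.635 K
T = 17.2 + 163.635 = 180.835 °C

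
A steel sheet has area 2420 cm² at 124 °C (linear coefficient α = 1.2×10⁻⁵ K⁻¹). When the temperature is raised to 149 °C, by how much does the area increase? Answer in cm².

ΔA = 1.45 cm²

Area coefficient ≈ 2α; |ΔT| = 25 K
ΔA = 2αA₀ΔT = 2(1.2×10⁻⁵)(2420)(25) = 1.45 cm²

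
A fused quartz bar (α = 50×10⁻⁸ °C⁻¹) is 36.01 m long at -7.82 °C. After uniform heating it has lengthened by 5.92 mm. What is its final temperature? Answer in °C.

ΔL = αL₀ΔT ⇒ ΔT = ΔL / (αL₀)
ΔT = 5.92×10⁻³ m / (50×10⁻⁸ × 36.01 m) = 328.80 K
T = -7.82 + 328.80 = 320.98 °C

T = 321 °C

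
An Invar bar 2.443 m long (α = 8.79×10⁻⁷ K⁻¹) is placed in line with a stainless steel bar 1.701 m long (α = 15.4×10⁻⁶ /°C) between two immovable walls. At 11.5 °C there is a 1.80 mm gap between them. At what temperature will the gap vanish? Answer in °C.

Gap closes when ΔL₁ + ΔL₂ = 1.80 mm = 1.80×10⁻³ m
(α₁L₁ + α₂L₂)ΔT = g
α₁L₁ + α₂L₂ = 8.79×10⁻⁷×2.443 + 15.4×10⁻⁶×1.701 = 2.8342797×10⁻⁵ m/K
ΔT = 1.80×10⁻³ / 2.8342797×10⁻⁵ = 63.508 K
T = 11.5 + 63.508 = 75.008 °C

T = 75.0 °C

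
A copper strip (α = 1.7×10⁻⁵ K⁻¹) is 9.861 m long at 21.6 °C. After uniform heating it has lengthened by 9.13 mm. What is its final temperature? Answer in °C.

ΔL = αL₀ΔT ⇒ ΔT = ΔL / (αL₀)
ΔT = 9.13×10⁻³ m / (1.7×10⁻⁵ × 9.861 m) = 54.463 K
T = 21.6 + 54.463 = 76.063 °C

T = 76.1 °C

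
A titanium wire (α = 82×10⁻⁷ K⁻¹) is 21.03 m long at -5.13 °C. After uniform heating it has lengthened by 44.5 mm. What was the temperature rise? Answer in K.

ΔL = αL₀ΔT ⇒ ΔT = ΔL / (αL₀)
ΔT = 44.5×10⁻³ m / (82×10⁻⁷ × 21.03 m) = 258.05 K

ΔT = 258 K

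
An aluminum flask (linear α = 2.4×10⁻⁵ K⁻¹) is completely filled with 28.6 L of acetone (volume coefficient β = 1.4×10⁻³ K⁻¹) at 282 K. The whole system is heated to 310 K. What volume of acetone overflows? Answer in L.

1.06 L

The flask also expands: β_container ≈ 3α = 7.2×10⁻⁵ /K
Net overflow = V₀(β_liq − 3α_cont)ΔT
β − 3α = 1.40×10⁻³ − 7.2×10⁻⁵ = 1.328×10⁻³ /K; ΔT = 28 K
ΔV = 28.6 × 1.328×10⁻³ × 28 = 1.06 L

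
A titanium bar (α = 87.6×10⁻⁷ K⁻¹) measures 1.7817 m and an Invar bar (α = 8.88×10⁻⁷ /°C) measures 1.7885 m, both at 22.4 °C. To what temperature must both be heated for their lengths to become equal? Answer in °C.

Equal length when α₁L₁ΔT − α₂L₂ΔT = L₂ − L₁ = 6.80×10⁻³ m
α₁L₁ = 1.5607692×10⁻⁵, α₂L₂ = 1.588188×10⁻⁶ → Δ(αL) = 1.4019504×10⁻⁵ m/K
ΔT = 6.80×10⁻³ / 1.4019504×10⁻⁵ = 485.039 K, so T = 22.4 + 485.039 = 507.439 °C

T = 507.4 °C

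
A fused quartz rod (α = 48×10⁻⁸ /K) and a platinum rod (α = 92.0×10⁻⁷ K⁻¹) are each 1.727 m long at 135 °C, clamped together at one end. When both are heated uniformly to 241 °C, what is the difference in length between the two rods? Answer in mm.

1.60 mm

ΔT = 106 K
fused quartz: ΔL = 48×10⁻⁸ × 1.727 m × 106 = 8.7870×10⁻⁵ m = 0.087870 mm
platinum: ΔL = 92.0×10⁻⁷ × 1.727 m × 106 = 1.6842×10⁻³ m = 1.6842 mm
difference = 1.6842 − 0.087870 = 1.59633 mm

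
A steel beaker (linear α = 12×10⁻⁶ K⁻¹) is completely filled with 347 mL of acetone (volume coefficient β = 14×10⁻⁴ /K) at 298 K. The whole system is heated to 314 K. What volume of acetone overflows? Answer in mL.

7.57 mL

The beaker also expands: β_container ≈ 3α = 3.6×10⁻⁵ /K
Net overflow = V₀(β_liq − 3α_cont)ΔT
β − 3α = 1.40×10⁻³ − 3.6×10⁻⁵ = 1.364×10⁻³ /K; ΔT = 16 K
ΔV = 347 × 1.364×10⁻³ × 16 = 7.57 mL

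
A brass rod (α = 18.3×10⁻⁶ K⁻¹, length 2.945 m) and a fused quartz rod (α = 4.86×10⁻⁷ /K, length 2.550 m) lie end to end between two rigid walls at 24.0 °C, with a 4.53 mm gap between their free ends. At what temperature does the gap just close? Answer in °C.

T = 106 °C

α₁L₁ = 5.38935×10⁻⁵ m/K, α₂L₂ = 1.2393×10⁻⁶ m/K → total 5.51328×10⁻⁵ m/K
ΔT = g/(α₁L₁+α₂L₂) = 4.53×10⁻³ / 5.51328×10⁻⁵ = 82.17 K
T = 24.0 + 82.17 = 106.17 °C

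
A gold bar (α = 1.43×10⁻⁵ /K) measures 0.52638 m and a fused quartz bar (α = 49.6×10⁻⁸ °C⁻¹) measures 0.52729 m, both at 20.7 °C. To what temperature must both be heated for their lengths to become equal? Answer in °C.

T = 145.9 °C

L₁(1 + α₁ΔT) = L₂(1 + α₂ΔT) ⇒ ΔT = (L₂ − L₁)/(α₁L₁ − α₂L₂)
L₂ − L₁ = 0.52729 − 0.52638 = 9.10×10⁻⁴ m
α₁L₁ − α₂L₂ = 1.43×10⁻⁵×0.52638 − 49.6×10⁻⁸×0.52729 = 7.26569816×10⁻⁶ m/K
ΔT = 9.10×10⁻⁴ / 7.26569816×10⁻⁶ = 125.246 K
T = 20.7 + 125.246 = 145.946 °C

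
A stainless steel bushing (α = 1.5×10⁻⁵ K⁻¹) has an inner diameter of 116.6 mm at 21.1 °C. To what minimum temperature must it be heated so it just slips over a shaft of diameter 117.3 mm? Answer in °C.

T = 421 °C

Required Δd = 117.3 − 116.6 = 0.7 mm
Δd = αd₀ΔT ⇒ ΔT = Δd/(αd₀) = 0.7 / (1.5×10⁻⁵ × 116.6) = 400.23 K
T_min = 21.1 + 400.23 = 421.33 °C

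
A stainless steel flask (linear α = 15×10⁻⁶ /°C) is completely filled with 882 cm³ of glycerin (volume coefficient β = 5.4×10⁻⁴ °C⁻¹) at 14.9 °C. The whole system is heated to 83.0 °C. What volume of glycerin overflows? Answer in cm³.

The flask also expands: β_container ≈ 3α = 4.5×10⁻⁵ /K
Net overflow = V₀(β_liq − 3α_cont)ΔT
β − 3α = 5.40×10⁻⁴ − 4.5×10⁻⁵ = 4.95×10⁻⁴ /K; ΔT = 68.1 K
ΔV = 882 × 4.95×10⁻⁴ × 68.1 = 29.7 cm³

29.7 cm³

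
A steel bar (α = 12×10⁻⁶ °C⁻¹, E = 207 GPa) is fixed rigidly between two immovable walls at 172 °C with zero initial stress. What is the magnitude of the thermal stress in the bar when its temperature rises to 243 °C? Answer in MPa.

σ = 176 MPa

Fully constrained: the free strain ε = αΔT is blocked, so σ = Eε = EαΔT.
|ΔT| = 71 K
σ = 207×10⁹ × 12×10⁻⁶ × 71 = 1.76×10⁸ Pa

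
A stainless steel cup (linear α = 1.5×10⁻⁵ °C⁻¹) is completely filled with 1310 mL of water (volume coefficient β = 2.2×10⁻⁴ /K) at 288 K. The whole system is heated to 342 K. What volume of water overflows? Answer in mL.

The cup also expands: β_container ≈ 3α = 4.5×10⁻⁵ /K
Net overflow = V₀(β_liq − 3α_cont)ΔT
β − 3α = 2.20×10⁻⁴ − 4.5×10⁻⁵ = 1.75×10⁻⁴ /K; ΔT = 54 K
ΔV = 1310 × 1.75×10⁻⁴ × 54 = 12.4 mL

12.4 mL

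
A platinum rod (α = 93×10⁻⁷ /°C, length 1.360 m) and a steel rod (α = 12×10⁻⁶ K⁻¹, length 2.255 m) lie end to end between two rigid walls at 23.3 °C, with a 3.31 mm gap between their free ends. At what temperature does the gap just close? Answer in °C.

T = 107 °C

α₁L₁ = 1.2648×10⁻⁵ m/K, α₂L₂ = 2.706×10⁻⁵ m/K → total 3.9708×10⁻⁵ m/K
ΔT = g/(α₁L₁+α₂L₂) = 3.31×10⁻³ / 3.9708×10⁻⁵ = 83.36 K
T = 23.3 + 83.36 = 106.66 °C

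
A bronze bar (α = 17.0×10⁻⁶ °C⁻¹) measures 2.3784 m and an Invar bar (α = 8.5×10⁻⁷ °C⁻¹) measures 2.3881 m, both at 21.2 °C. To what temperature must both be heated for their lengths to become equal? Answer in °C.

T = 273.8 °C

Equal length when α₁L₁ΔT − α₂L₂ΔT = L₂ − L₁ = 9.70×10⁻³ m
α₁L₁ = 4.04328×10⁻⁵, α₂L₂ = 2.029885×10⁻⁶ → Δ(αL) = 3.8402915×10⁻⁵ m/K
ΔT = 9.70×10⁻³ / 3.8402915×10⁻⁵ = 252.585 K, so T = 21.2 + 252.585 = 273.785 °C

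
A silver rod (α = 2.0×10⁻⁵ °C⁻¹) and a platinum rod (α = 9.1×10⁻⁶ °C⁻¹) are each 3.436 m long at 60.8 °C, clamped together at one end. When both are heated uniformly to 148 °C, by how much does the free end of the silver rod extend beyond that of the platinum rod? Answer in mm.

ΔT = 87.2 K
silver: ΔL = 2.0×10⁻⁵ × 3.436 m × 87.2 = 5.9924×10⁻³ m = 5.9924 mm
platinum: ΔL = 9.1×10⁻⁶ × 3.436 m × 87.2 = 2.7265×10⁻³ m = 2.7265 mm
difference = 5.9924 − 2.7265 = 3.2659 mm

3.27 mm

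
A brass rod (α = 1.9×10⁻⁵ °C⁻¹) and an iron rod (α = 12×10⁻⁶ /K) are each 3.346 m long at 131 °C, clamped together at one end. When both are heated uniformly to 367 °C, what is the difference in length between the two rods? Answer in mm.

5.53 mm

ΔT = 236 K
brass: ΔL = 1.9×10⁻⁵ × 3.346 m × 236 = 1.5003×10⁻² m = 15.003 mm
iron: ΔL = 12×10⁻⁶ × 3.346 m × 236 = 9.4759×10⁻³ m = 9.4759 mm
difference = 15.003 − 9.4759 = 5.5271 mm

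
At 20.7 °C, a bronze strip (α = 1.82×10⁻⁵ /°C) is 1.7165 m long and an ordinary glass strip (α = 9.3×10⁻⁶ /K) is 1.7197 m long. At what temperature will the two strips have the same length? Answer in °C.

T = 230.6 °C

Equal length when α₁L₁ΔT − α₂L₂ΔT = L₂ − L₁ = 3.20×10⁻³ m
α₁L₁ = 3.12403×10⁻⁵, α₂L₂ = 1.599321×10⁻⁵ → Δ(αL) = 1.524709×10⁻⁵ m/K
ΔT = 3.20×10⁻³ / 1.524709×10⁻⁵ = 209.876 K, so T = 20.7 + 209.876 = 230.576 °C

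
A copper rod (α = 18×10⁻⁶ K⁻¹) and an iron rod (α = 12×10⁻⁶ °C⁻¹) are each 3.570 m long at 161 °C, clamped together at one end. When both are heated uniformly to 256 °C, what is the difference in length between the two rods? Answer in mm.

2.03 mm

ΔT = 95 K
copper: ΔL = 18×10⁻⁶ × 3.570 m × 95 = 6.1047×10⁻³ m = 6.1047 mm
iron: ΔL = 12×10⁻⁶ × 3.570 m × 95 = 4.0698×10⁻³ m = 4.0698 mm
difference = 6.1047 − 4.0698 = 2.0349 mm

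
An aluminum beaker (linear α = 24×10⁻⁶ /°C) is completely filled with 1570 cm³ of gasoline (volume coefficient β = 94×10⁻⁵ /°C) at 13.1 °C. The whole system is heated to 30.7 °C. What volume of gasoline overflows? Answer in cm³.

24.0 cm³

The beaker also expands: β_container ≈ 3α = 7.2×10⁻⁵ /K
Net overflow = V₀(β_liq − 3α_cont)ΔT
β − 3α = 9.40×10⁻⁴ − 7.2×10⁻⁵ = 8.68×10⁻⁴ /K; ΔT = 17.6 K
ΔV = 1570 × 8.68×10⁻⁴ × 17.6 = 24.0 cm³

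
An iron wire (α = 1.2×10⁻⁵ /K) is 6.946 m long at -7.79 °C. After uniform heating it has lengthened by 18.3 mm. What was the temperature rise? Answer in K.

ΔL = αL₀ΔT ⇒ ΔT = ΔL / (αL₀)
ΔT = 18.3×10⁻³ m / (1.2×10⁻⁵ × 6.946 m) = 219.55 K

ΔT = 220 K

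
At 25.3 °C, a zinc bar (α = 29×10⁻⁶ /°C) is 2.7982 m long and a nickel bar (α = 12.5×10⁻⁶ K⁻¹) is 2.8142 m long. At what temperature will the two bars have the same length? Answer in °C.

T = 373.4 °C

L₁(1 + α₁ΔT) = L₂(1 + α₂ΔT) ⇒ ΔT = (L₂ − L₁)/(α₁L₁ − α₂L₂)
L₂ − L₁ = 2.8142 − 2.7982 = 1.60×10⁻² m
α₁L₁ − α₂L₂ = 29×10⁻⁶×2.7982 − 12.5×10⁻⁶×2.8142 = 4.59703×10⁻⁵ m/K
ΔT = 1.60×10⁻² / 4.59703×10⁻⁵ = 348.051 K
T = 25.3 + 348.051 = 373.351 °C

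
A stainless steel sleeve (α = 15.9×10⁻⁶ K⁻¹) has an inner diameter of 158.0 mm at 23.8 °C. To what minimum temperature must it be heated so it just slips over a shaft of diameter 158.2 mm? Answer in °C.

T = 103 °C

Required Δd = 158.2 − 158.0 = 0.2 mm
Δd = αd₀ΔT ⇒ ΔT = Δd/(αd₀) = 0.2 / (15.9×10⁻⁶ × 158.0) = 79.61 K
T_min = 23.8 + 79.61 = 103.41 °C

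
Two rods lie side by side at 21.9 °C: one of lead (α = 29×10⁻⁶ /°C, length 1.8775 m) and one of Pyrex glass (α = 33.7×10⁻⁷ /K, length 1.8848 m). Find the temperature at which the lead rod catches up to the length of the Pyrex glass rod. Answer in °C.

L₁(1 + α₁ΔT) = L₂(1 + α₂ΔT) ⇒ ΔT = (L₂ − L₁)/(α₁L₁ − α₂L₂)
L₂ − L₁ = 1.8848 − 1.8775 = 7.30×10⁻³ m
α₁L₁ − α₂L₂ = 29×10⁻⁶×1.8775 − 33.7×10⁻⁷×1.8848 = 4.8095724×10⁻⁵ m/K
ΔT = 7.30×10⁻³ / 4.8095724×10⁻⁵ = 151.781 K
T = 21.9 + 151.781 = 173.681 °C

T = 173.7 °C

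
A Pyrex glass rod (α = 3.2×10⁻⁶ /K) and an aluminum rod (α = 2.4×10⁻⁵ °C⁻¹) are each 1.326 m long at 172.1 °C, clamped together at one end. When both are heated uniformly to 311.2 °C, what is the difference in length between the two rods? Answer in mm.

3.84 mm

ΔT = 139.1 K
Pyrex glass: ΔL = 3.2×10⁻⁶ × 1.326 m × 139.1 = 5.9023×10⁻⁴ m = 0.59023 mm
aluminum: ΔL = 2.4×10⁻⁵ × 1.326 m × 139.1 = 4.4267×10⁻³ m = 4.4267 mm
difference = 4.4267 − 0.59023 = 3.83647 mm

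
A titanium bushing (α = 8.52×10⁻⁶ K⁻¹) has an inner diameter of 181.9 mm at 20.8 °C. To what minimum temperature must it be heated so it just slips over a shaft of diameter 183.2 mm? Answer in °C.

Required Δd = 183.2 − 181.9 = 1.3 mm
Δd = αd₀ΔT ⇒ ΔT = Δd/(αd₀) = 1.3 / (8.52×10⁻⁶ × 181.9) = 838.82 K
T_min = 20.8 + 838.82 = 859.62 °C

T = 860 °C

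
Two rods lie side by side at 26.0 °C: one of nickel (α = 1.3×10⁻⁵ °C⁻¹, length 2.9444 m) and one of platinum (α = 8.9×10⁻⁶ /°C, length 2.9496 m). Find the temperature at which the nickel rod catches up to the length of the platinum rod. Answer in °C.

L₁(1 + α₁ΔT) = L₂(1 + α₂ΔT) ⇒ ΔT = (L₂ − L₁)/(α₁L₁ − α₂L₂)
L₂ − L₁ = 2.9496 − 2.9444 = 5.20×10⁻³ m
α₁L₁ − α₂L₂ = 1.3×10⁻⁵×2.9444 − 8.9×10⁻⁶×2.9496 = 1.202576×10⁻⁵ m/K
ΔT = 5.20×10⁻³ / 1.202576×10⁻⁵ = 432.405 K
T = 26.0 + 432.405 = 458.405 °C

T = 458.4 °C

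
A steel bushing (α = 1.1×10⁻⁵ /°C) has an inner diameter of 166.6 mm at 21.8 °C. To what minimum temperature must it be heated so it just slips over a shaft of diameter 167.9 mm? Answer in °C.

Required Δd = 167.9 − 166.6 = 1.3 mm
Δd = αd₀ΔT ⇒ ΔT = Δd/(αd₀) = 1.3 / (1.1×10⁻⁵ × 166.6) = 709.37 K
T_min = 21.8 + 709.37 = 731.17 °C

T = 731 °C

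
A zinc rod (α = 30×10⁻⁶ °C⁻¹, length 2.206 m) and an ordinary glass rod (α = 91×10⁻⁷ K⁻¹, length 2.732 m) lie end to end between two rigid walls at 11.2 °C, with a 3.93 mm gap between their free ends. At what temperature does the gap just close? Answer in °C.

T = 54.4 °C

α₁L₁ = 6.618×10⁻⁵ m/K, α₂L₂ = 2.48612×10⁻⁵ m/K → total 9.10412×10⁻⁵ m/K
ΔT = g/(α₁L₁+α₂L₂) = 3.93×10⁻³ / 9.10412×10⁻⁵ = 43.167 K
T = 11.2 + 43.167 = 54.367 °C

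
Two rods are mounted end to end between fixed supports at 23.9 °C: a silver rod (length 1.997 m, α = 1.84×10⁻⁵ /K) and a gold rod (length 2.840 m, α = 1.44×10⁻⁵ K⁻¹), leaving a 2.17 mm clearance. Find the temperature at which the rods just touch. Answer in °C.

T = 51.8 °C

α₁L₁ = 3.67448×10⁻⁵ m/K, α₂L₂ = 4.0896×10⁻⁵ m/K → total 7.76408×10⁻⁵ m/K
ΔT = g/(α₁L₁+α₂L₂) = 2.17×10⁻³ / 7.76408×10⁻⁵ = 27.949 K
T = 23.9 + 27.949 = 51.849 °C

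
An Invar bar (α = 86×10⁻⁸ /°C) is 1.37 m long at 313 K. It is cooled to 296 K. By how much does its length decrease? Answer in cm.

ΔL = 0.00200 cm

|ΔT| = |296 − 313| = 17 K
ΔL = αL₀ΔT = (86×10⁻⁸)(1.37)(17) = 2.00×10⁻⁵ m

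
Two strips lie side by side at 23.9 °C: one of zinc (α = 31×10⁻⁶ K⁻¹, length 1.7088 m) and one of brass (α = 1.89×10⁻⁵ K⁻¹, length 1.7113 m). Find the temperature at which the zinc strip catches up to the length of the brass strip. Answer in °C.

T = 145.1 °C

Equal length when α₁L₁ΔT − α₂L₂ΔT = L₂ − L₁ = 2.50×10⁻³ m
α₁L₁ = 5.29728×10⁻⁵, α₂L₂ = 3.234357×10⁻⁵ → Δ(αL) = 2.062923×10⁻⁵ m/K
ΔT = 2.50×10⁻³ / 2.062923×10⁻⁵ = 121.187 K, so T = 23.9 + 121.187 = 145.087 °C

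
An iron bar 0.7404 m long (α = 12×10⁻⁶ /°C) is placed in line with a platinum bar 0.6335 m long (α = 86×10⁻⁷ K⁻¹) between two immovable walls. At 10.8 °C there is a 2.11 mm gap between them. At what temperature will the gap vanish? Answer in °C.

T = 158 °C

α₁L₁ = 8.8848×10⁻⁶ m/K, α₂L₂ = 5.4481×10⁻⁶ m/K → total 1.43329×10⁻⁵ m/K
ΔT = g/(α₁L₁+α₂L₂) = 2.11×10⁻³ / 1.43329×10⁻⁵ = 147.21 K
T = 10.8 + 147.21 = 158.01 °C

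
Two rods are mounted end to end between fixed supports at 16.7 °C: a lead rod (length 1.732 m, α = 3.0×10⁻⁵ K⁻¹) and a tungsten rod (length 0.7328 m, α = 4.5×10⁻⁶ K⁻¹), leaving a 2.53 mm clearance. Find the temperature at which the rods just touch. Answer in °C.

α₁L₁ = 5.196×10⁻⁵ m/K, α₂L₂ = 3.2976×10⁻⁶ m/K → total 5.52576×10⁻⁵ m/K
ΔT = g/(α₁L₁+α₂L₂) = 2.53×10⁻³ / 5.52576×10⁻⁵ = 45.786 K
T = 16.7 + 45.786 = 62.486 °C

T = 62.5 °C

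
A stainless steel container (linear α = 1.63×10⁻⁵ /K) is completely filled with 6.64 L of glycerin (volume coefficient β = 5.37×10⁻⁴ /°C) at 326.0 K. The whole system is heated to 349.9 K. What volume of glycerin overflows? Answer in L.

0.0775 L

The container also expands: β_container ≈ 3α = 4.89×10⁻⁵ /K
Net overflow = V₀(β_liq − 3α_cont)ΔT
β − 3α = 5.37×10⁻⁴ − 4.89×10⁻⁵ = 4.881×10⁻⁴ /K; ΔT = 23.9 K
ΔV = 6.64 × 4.881×10⁻⁴ × 23.9 = 0.0775 L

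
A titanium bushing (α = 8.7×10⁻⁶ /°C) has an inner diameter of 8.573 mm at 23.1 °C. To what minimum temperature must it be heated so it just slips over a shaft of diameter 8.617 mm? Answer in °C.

Required Δd = 8.617 − 8.573 = 0.044 mm
Δd = αd₀ΔT ⇒ ΔT = Δd/(αd₀) = 0.044 / (8.7×10⁻⁶ × 8.573) = 589.93 K
T_min = 23.1 + 589.93 = 613.03 °C

T = 613 °C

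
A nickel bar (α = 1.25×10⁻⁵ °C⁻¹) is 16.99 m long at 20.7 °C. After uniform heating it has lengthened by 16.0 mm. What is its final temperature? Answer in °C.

ΔL = αL₀ΔT ⇒ ΔT = ΔL / (αL₀)
ΔT = 16.0×10⁻³ m / (1.25×10⁻⁵ × 16.99 m) = 75.338 K
T = 20.7 + 75.338 = 96.038 °C

T = 96.0 °C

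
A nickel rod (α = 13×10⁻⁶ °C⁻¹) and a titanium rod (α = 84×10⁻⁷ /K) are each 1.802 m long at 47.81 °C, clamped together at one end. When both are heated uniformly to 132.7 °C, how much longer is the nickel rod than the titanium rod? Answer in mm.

0.704 mm

ΔT = 84.89 K
nickel: ΔL = 13×10⁻⁶ × 1.802 m × 84.89 = 1.9886×10⁻³ m = 1.9886 mm
titanium: ΔL = 84×10⁻⁷ × 1.802 m × 84.89 = 1.2850×10⁻³ m = 1.2850 mm
difference = 1.9886 − 1.2850 = 0.7036 mm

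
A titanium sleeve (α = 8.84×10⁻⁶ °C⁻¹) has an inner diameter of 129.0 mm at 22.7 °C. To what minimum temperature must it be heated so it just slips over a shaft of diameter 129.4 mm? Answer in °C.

Required Δd = 129.4 − 129.0 = 0.4 mm
Δd = αd₀ΔT ⇒ ΔT = Δd/(αd₀) = 0.4 / (8.84×10⁻⁶ × 129.0) = 350.77 K
T_min = 22.7 + 350.77 = 373.47 °C

T = 373 °C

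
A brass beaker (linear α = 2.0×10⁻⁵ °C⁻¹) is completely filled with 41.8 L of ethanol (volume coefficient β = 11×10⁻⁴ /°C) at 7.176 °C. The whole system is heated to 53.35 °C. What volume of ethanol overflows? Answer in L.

The beaker also expands: β_container ≈ 3α = 6.0×10⁻⁵ /K
Net overflow = V₀(β_liq − 3α_cont)ΔT
β − 3α = 1.10×10⁻³ − 6.0×10⁻⁵ = 1.04×10⁻³ /K; ΔT = 46.174 K
ΔV = 41.8 × 1.04×10⁻³ × 46.174 = 2.01 L

2.01 L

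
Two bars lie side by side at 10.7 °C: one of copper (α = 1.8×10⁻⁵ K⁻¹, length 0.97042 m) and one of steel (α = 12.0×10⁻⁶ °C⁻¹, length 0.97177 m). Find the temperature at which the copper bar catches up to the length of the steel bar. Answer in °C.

T = 243.2 °C

L₁(1 + α₁ΔT) = L₂(1 + α₂ΔT) ⇒ ΔT = (L₂ − L₁)/(α₁L₁ − α₂L₂)
L₂ − L₁ = 0.97177 − 0.97042 = 1.35×10⁻³ m
α₁L₁ − α₂L₂ = 1.8×10⁻⁵×0.97042 − 12.0×10⁻⁶×0.97177 = 5.80632×10⁻⁶ m/K
ΔT = 1.35×10⁻³ / 5.80632×10⁻⁶ = 232.505 K
T = 10.7 + 232.505 = 243.205 °C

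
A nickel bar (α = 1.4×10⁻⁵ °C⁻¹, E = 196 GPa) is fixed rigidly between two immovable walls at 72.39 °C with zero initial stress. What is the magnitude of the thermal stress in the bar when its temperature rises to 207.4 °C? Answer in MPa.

σ = 370 MPa

Fully constrained: the free strain ε = αΔT is blocked, so σ = Eε = EαΔT.
|ΔT| = 135.01 K
σ = 196×10⁹ × 1.4×10⁻⁵ × 135.01 = 3.70×10⁸ Pa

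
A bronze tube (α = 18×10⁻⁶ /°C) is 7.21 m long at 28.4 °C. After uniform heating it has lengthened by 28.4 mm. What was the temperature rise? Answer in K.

ΔT = 219 K

ΔL = αL₀ΔT ⇒ ΔT = ΔL / (αL₀)
ΔT = 28.4×10⁻³ m / (18×10⁻⁶ × 7.21 m) = 218.83 K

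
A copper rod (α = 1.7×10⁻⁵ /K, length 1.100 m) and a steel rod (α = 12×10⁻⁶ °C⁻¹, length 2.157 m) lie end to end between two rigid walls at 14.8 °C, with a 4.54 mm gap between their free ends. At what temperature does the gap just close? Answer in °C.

T = 117 °C

Gap closes when ΔL₁ + ΔL₂ = 4.54 mm = 4.54×10⁻³ m
(α₁L₁ + α₂L₂)ΔT = g
α₁L₁ + α₂L₂ = 1.7×10⁻⁵×1.100 + 12×10⁻⁶×2.157 = 4.4584×10⁻⁵ m/K
ΔT = 4.54×10⁻³ / 4.4584×10⁻⁵ = 101.83 K
T = 14.8 + 101.83 = 116.63 °C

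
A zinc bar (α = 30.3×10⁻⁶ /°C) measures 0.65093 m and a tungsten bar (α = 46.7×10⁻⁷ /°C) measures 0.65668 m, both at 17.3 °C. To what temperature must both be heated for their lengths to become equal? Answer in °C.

Equal length when α₁L₁ΔT − α₂L₂ΔT = L₂ − L₁ = 5.75×10⁻³ m
α₁L₁ = 1.9723179×10⁻⁵, α₂L₂ = 3.0666956×10⁻⁶ → Δ(αL) = 1.66564834×10⁻⁵ m/K
ΔT = 5.75×10⁻³ / 1.66564834×10⁻⁵ = 345.211 K, so T = 17.3 + 345.211 = 362.511 °C

T = 362.5 °C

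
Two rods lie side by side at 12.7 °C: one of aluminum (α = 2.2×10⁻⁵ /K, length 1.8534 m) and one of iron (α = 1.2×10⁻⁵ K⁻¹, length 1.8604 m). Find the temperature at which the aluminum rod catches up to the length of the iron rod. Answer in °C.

L₁(1 + α₁ΔT) = L₂(1 + α₂ΔT) ⇒ ΔT = (L₂ − L₁)/(α₁L₁ − α₂L₂)
L₂ − L₁ = 1.8604 − 1.8534 = 7.00×10⁻³ m
α₁L₁ − α₂L₂ = 2.2×10⁻⁵×1.8534 − 1.2×10⁻⁵×1.8604 = 1.845×10⁻⁵ m/K
ΔT = 7.00×10⁻³ / 1.845×10⁻⁵ = 379.404 K
T = 12.7 + 379.404 = 392.104 °C

T = 392.1 °C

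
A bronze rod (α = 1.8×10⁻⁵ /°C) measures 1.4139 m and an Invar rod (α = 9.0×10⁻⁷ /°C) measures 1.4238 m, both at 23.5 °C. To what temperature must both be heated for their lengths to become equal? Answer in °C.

Equal length when α₁L₁ΔT − α₂L₂ΔT = L₂ − L₁ = 9.90×10⁻³ m
α₁L₁ = 2.54502×10⁻⁵, α₂L₂ = 1.28142×10⁻⁶ → Δ(αL) = 2.416878×10⁻⁵ m/K
ΔT = 9.90×10⁻³ / 2.416878×10⁻⁵ = 409.619 K, so T = 23.5 + 409.619 = 433.119 °C

T = 433.1 °C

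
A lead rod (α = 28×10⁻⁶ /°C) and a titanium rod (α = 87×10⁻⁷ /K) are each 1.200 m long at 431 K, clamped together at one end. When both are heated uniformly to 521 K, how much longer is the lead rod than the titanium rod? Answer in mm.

2.08 mm

ΔT = 90 K
lead: ΔL = 28×10⁻⁶ × 1.200 m × 90 = 3.0240×10⁻³ m = 3.0240 mm
titanium: ΔL = 87×10⁻⁷ × 1.200 m × 90 = 9.3960×10⁻⁴ m = 0.93960 mm
difference = 3.0240 − 0.93960 = 2.0844 mm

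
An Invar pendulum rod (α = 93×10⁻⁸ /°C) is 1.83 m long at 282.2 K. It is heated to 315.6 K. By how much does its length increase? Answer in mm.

|ΔT| = |315.6 − 282.2| = 33.4 K
ΔL = αL₀ΔT = (93×10⁻⁸)(1.83)(33.4) = 5.68×10⁻⁵ m

ΔL = 0.0568 mm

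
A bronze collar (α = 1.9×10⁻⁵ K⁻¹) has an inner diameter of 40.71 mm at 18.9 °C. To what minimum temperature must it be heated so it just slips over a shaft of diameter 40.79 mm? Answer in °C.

Required Δd = 40.79 − 40.71 = 0.08 mm
Δd = αd₀ΔT ⇒ ΔT = Δd/(αd₀) = 0.08 / (1.9×10⁻⁵ × 40.71) = 103.43 K
T_min = 18.9 + 103.43 = 122.33 °C

T = 122 °C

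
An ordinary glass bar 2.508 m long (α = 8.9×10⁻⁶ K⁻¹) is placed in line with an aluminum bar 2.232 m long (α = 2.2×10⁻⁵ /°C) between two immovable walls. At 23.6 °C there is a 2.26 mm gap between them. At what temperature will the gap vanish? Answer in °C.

α₁L₁ = 2.23212×10⁻⁵ m/K, α₂L₂ = 4.9104×10⁻⁵ m/K → total 7.14252×10⁻⁵ m/K
ΔT = g/(α₁L₁+α₂L₂) = 2.26×10⁻³ / 7.14252×10⁻⁵ = 31.641 K
T = 23.6 + 31.641 = 55.241 °C

T = 55.2 °C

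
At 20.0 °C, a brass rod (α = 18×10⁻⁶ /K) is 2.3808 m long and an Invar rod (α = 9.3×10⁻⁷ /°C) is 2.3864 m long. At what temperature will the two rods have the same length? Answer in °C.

Equal length when α₁L₁ΔT − α₂L₂ΔT = L₂ − L₁ = 5.60×10⁻³ m
α₁L₁ = 4.28544×10⁻⁵, α₂L₂ = 2.219352×10⁻⁶ → Δ(αL) = 4.0635048×10⁻⁵ m/K
ΔT = 5.60×10⁻³ / 4.0635048×10⁻⁵ = 137.812 K, so T = 20.0 + 137.812 = 157.812 °C

T = 157.8 °C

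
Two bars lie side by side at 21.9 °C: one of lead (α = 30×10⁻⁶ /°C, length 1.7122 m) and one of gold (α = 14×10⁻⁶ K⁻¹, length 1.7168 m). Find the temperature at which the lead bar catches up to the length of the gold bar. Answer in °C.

Equal length when α₁L₁ΔT − α₂L₂ΔT = L₂ − L₁ = 4.60×10⁻³ m
α₁L₁ = 5.1366×10⁻⁵, α₂L₂ = 2.40352×10⁻⁵ → Δ(αL) = 2.73308×10⁻⁵ m/K
ΔT = 4.60×10⁻³ / 2.73308×10⁻⁵ = 168.308 K, so T = 21.9 + 168.308 = 190.208 °C

T = 190.2 °C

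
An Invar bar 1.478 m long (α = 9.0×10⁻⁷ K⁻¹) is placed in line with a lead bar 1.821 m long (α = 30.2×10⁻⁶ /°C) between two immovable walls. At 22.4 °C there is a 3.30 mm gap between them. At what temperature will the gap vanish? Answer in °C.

T = 81.0 °C

Gap closes when ΔL₁ + ΔL₂ = 3.30 mm = 3.30×10⁻³ m
(α₁L₁ + α₂L₂)ΔT = g
α₁L₁ + α₂L₂ = 9.0×10⁻⁷×1.478 + 30.2×10⁻⁶×1.821 = 5.63244×10⁻⁵ m/K
ΔT = 3.30×10⁻³ / 5.63244×10⁻⁵ = 58.589 K
T = 22.4 + 58.589 = 80.989 °C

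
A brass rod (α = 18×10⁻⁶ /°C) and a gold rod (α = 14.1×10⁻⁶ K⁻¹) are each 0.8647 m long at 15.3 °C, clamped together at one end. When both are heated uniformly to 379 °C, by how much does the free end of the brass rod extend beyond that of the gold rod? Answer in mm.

ΔT = 363.7 K
brass: ΔL = 18×10⁻⁶ × 0.8647 m × 363.7 = 5.6608×10⁻³ m = 5.6608 mm
gold: ΔL = 14.1×10⁻⁶ × 0.8647 m × 363.7 = 4.4343×10⁻³ m = 4.4343 mm
difference = 5.6608 − 4.4343 = 1.2265 mm

1.23 mm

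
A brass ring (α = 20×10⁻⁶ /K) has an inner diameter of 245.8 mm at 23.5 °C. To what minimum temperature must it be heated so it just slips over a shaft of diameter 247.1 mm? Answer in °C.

T = 288 °C

Required Δd = 247.1 − 245.8 = 1.3 mm
Δd = αd₀ΔT ⇒ ΔT = Δd/(αd₀) = 1.3 / (20×10⁻⁶ × 245.8) = 264.44 K
T_min = 23.5 + 264.44 = 287.94 °C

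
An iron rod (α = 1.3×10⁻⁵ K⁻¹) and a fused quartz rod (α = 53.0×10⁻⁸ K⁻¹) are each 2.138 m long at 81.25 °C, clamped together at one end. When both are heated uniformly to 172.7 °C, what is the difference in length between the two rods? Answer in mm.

ΔT = 91.45 K
iron: ΔL = 1.3×10⁻⁵ × 2.138 m × 91.45 = 2.5418×10⁻³ m = 2.5418 mm
fused quartz: ΔL = 53.0×10⁻⁸ × 2.138 m × 91.45 = 1.0363×10⁻⁴ m = 0.10363 mm
difference = 2.5418 − 0.10363 = 2.43817 mm

2.44 mm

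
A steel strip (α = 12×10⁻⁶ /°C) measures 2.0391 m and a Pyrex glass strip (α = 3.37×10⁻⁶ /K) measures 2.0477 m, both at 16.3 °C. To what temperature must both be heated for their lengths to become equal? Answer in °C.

T = 505.8 °C

L₁(1 + α₁ΔT) = L₂(1 + α₂ΔT) ⇒ ΔT = (L₂ − L₁)/(α₁L₁ − α₂L₂)
L₂ − L₁ = 2.0477 − 2.0391 = 8.60×10⁻³ m
α₁L₁ − α₂L₂ = 12×10⁻⁶×2.0391 − 3.37×10⁻⁶×2.0477 = 1.7568451×10⁻⁵ m/K
ΔT = 8.60×10⁻³ / 1.7568451×10⁻⁵ = 489.514 K
T = 16.3 + 489.514 = 505.814 °C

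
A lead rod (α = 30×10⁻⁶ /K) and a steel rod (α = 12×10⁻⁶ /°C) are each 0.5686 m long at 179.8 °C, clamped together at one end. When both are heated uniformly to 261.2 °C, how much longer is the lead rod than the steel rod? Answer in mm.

ΔT = 81.4 K
lead: ΔL = 30×10⁻⁶ × 0.5686 m × 81.4 = 1.3885×10⁻³ m = 1.3885 mm
steel: ΔL = 12×10⁻⁶ × 0.5686 m × 81.4 = 5.5541×10⁻⁴ m = 0.55541 mm
difference = 1.3885 − 0.55541 = 0.83309 mm

0.833 mm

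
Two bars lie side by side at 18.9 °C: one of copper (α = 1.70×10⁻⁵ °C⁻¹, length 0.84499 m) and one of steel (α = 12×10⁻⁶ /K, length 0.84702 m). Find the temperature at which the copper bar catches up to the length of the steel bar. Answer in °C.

T = 502.2 °C

L₁(1 + α₁ΔT) = L₂(1 + α₂ΔT) ⇒ ΔT = (L₂ − L₁)/(α₁L₁ − α₂L₂)
L₂ − L₁ = 0.84702 − 0.84499 = 2.03×10⁻³ m
α₁L₁ − α₂L₂ = 1.70×10⁻⁵×0.84499 − 12×10⁻⁶×0.84702 = 4.20059×10⁻⁶ m/K
ΔT = 2.03×10⁻³ / 4.20059×10⁻⁶ = 483.265 K
T = 18.9 + 483.265 = 502.165 °C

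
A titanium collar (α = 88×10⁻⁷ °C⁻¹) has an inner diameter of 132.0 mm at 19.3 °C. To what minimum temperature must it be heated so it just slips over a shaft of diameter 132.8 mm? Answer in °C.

Required Δd = 132.8 − 132.0 = 0.8 mm
Δd = αd₀ΔT ⇒ ΔT = Δd/(αd₀) = 0.8 / (88×10⁻⁷ × 132.0) = 688.71 K
T_min = 19.3 + 688.71 = 708.01 °C

T = 708 °C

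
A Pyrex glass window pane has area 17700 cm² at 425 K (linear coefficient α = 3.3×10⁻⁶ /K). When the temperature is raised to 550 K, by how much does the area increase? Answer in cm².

ΔA = 14.6 cm²

Area coefficient ≈ 2α; |ΔT| = 125 K
ΔA = 2αA₀ΔT = 2(3.3×10⁻⁶)(17700)(125) = 14.6 cm²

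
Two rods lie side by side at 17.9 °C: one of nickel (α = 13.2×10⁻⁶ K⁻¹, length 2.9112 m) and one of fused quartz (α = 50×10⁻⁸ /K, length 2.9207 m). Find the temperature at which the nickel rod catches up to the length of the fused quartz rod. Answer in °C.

T = 274.9 °C

Equal length when α₁L₁ΔT − α₂L₂ΔT = L₂ − L₁ = 9.50×10⁻³ m
α₁L₁ = 3.842784×10⁻⁵, α₂L₂ = 1.46035×10⁻⁶ → Δ(αL) = 3.696749×10⁻⁵ m/K
ΔT = 9.50×10⁻³ / 3.696749×10⁻⁵ = 256.983 K, so T = 17.9 + 256.983 = 274.883 °C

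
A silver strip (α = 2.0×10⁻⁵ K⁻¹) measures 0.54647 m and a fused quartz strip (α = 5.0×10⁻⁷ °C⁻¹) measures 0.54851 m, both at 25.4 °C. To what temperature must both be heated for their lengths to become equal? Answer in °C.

T = 216.9 °C

L₁(1 + α₁ΔT) = L₂(1 + α₂ΔT) ⇒ ΔT = (L₂ − L₁)/(α₁L₁ − α₂L₂)
L₂ − L₁ = 0.54851 − 0.54647 = 2.04×10⁻³ m
α₁L₁ − α₂L₂ = 2.0×10⁻⁵×0.54647 − 5.0×10⁻⁷×0.54851 = 1.0655145×10⁻⁵ m/K
ΔT = 2.04×10⁻³ / 1.0655145×10⁻⁵ = 191.457 K
T = 25.4 + 191.457 = 216.857 °C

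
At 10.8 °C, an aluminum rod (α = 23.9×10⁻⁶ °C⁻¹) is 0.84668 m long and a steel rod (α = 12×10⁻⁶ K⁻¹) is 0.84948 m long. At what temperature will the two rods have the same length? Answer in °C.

T = 289.6 °C

Equal length when α₁L₁ΔT − α₂L₂ΔT = L₂ − L₁ = 2.80×10⁻³ m
α₁L₁ = 2.0235652×10⁻⁵, α₂L₂ = 1.019376×10⁻⁵ → Δ(αL) = 1.0041892×10⁻⁵ m/K
ΔT = 2.80×10⁻³ / 1.0041892×10⁻⁵ = 278.832 K, so T = 10.8 + 278.832 = 289.632 °C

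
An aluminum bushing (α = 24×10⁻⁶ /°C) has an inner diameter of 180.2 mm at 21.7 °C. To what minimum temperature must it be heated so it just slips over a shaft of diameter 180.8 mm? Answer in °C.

Required Δd = 180.8 − 180.2 = 0.6 mm
Δd = αd₀ΔT ⇒ ΔT = Δd/(αd₀) = 0.6 / (24×10⁻⁶ × 180.2) = 138.73 K
T_min = 21.7 + 138.73 = 160.43 °C

T = 160 °C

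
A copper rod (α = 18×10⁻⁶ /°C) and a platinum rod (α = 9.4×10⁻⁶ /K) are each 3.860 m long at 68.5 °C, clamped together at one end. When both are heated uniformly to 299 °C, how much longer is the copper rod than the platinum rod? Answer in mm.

ΔT = 230.5 K
copper: ΔL = 18×10⁻⁶ × 3.860 m × 230.5 = 1.6015×10⁻² m = 16.015 mm
platinum: ΔL = 9.4×10⁻⁶ × 3.860 m × 230.5 = 8.3635×10⁻³ m = 8.3635 mm
difference = 16.015 − 8.3635 = 7.6515 mm

7.65 mm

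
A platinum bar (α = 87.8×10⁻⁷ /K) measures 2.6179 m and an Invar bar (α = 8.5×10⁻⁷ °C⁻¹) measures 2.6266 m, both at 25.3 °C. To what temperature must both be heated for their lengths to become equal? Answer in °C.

T = 444.5 °C

Equal length when α₁L₁ΔT − α₂L₂ΔT = L₂ − L₁ = 8.70×10⁻³ m
α₁L₁ = 2.2985162×10⁻⁵, α₂L₂ = 2.23261×10⁻⁶ → Δ(αL) = 2.0752552×10⁻⁵ m/K
ΔT = 8.70×10⁻³ / 2.0752552×10⁻⁵ = 419.226 K, so T = 25.3 + 419.226 = 444.526 °C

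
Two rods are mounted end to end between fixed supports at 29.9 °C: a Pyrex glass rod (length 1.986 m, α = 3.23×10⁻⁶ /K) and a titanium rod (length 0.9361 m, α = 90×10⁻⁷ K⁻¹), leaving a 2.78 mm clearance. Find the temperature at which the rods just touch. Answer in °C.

T = 217 °C

Gap closes when ΔL₁ + ΔL₂ = 2.78 mm = 2.78×10⁻³ m
(α₁L₁ + α₂L₂)ΔT = g
α₁L₁ + α₂L₂ = 3.23×10⁻⁶×1.986 + 90×10⁻⁷×0.9361 = 1.483968×10⁻⁵ m/K
ΔT = 2.78×10⁻³ / 1.483968×10⁻⁵ = 187.34 K
T = 29.9 + 187.34 = 217.24 °C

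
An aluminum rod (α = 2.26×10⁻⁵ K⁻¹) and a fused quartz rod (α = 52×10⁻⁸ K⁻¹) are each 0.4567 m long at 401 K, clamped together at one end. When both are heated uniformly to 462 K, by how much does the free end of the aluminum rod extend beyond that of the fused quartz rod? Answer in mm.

ΔT = 61 K
aluminum: ΔL = 2.26×10⁻⁵ × 0.4567 m × 61 = 6.2961×10⁻⁴ m = 0.62961 mm
fused quartz: ΔL = 52×10⁻⁸ × 0.4567 m × 61 = 1.4487×10⁻⁵ m = 0.014487 mm
difference = 0.62961 − 0.014487 = 0.615123 mm

0.615 mm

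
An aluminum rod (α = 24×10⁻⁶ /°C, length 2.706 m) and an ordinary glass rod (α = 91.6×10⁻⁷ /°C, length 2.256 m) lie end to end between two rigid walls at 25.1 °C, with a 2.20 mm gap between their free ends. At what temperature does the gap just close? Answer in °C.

T = 50.8 °C

α₁L₁ = 6.4944×10⁻⁵ m/K, α₂L₂ = 2.066496×10⁻⁵ m/K → total 8.560896×10⁻⁵ m/K
ΔT = g/(α₁L₁+α₂L₂) = 2.20×10⁻³ / 8.560896×10⁻⁵ = 25.698 K
T = 25.1 + 25.698 = 50.798 °C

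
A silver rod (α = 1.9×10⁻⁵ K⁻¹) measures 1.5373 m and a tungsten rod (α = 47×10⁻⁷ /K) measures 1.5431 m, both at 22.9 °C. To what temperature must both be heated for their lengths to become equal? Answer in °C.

T = 287.1 °C

Equal length when α₁L₁ΔT − α₂L₂ΔT = L₂ − L₁ = 5.80×10⁻³ m
α₁L₁ = 2.92087×10⁻⁵, α₂L₂ = 7.25257×10⁻⁶ → Δ(αL) = 2.195613×10⁻⁵ m/K
ΔT = 5.80×10⁻³ / 2.195613×10⁻⁵ = 264.163 K, so T = 22.9 + 264.163 = 287.063 °C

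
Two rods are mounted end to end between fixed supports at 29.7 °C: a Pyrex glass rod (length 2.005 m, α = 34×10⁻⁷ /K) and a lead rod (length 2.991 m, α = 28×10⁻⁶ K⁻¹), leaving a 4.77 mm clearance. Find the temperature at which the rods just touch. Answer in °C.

Gap closes when ΔL₁ + ΔL₂ = 4.77 mm = 4.77×10⁻³ m
(α₁L₁ + α₂L₂)ΔT = g
α₁L₁ + α₂L₂ = 34×10⁻⁷×2.005 + 28×10⁻⁶×2.991 = 9.0565×10⁻⁵ m/K
ΔT = 4.77×10⁻³ / 9.0565×10⁻⁵ = 52.669 K
T = 29.7 + 52.669 = 82.369 °C

T = 82.4 °C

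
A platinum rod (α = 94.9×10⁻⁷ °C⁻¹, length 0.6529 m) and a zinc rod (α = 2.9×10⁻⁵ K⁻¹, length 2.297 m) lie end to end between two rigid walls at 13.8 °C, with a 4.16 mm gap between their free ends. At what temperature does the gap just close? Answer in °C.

α₁L₁ = 6.196021×10⁻⁶ m/K, α₂L₂ = 6.6613×10⁻⁵ m/K → total 7.2809021×10⁻⁵ m/K
ΔT = g/(α₁L₁+α₂L₂) = 4.16×10⁻³ / 7.2809021×10⁻⁵ = 57.136 K
T = 13.8 + 57.136 = 70.936 °C

T = 70.9 °C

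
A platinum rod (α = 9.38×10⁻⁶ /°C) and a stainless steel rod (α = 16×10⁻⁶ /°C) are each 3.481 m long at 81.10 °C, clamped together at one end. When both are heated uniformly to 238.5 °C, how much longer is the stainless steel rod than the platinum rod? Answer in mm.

ΔT = 157.40 K
platinum: ΔL = 9.38×10⁻⁶ × 3.481 m × 157.40 = 5.1394×10⁻³ m = 5.1394 mm
stainless steel: ΔL = 16×10⁻⁶ × 3.481 m × 157.40 = 8.7666×10⁻³ m = 8.7666 mm
difference = 8.7666 − 5.1394 = 3.6272 mm

3.63 mm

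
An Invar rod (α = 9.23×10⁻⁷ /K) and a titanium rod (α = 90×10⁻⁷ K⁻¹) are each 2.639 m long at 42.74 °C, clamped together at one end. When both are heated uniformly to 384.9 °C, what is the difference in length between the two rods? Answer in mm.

ΔT = 342.16 K
Invar: ΔL = 9.23×10⁻⁷ × 2.639 m × 342.16 = 8.3343×10⁻⁴ m = 0.83343 mm
titanium: ΔL = 90×10⁻⁷ × 2.639 m × 342.16 = 8.1266×10⁻³ m = 8.1266 mm
difference = 8.1266 − 0.83343 = 7.29317 mm

7.29 mm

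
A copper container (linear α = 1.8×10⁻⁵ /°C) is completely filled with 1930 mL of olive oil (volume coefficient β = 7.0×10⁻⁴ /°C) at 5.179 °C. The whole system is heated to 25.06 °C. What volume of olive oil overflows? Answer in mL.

24.8 mL

The container also expands: β_container ≈ 3α = 5.4×10⁻⁵ /K
Net overflow = V₀(β_liq − 3α_cont)ΔT
β − 3α = 7.00×10⁻⁴ − 5.4×10⁻⁵ = 6.46×10⁻⁴ /K; ΔT = 19.881 K
ΔV = 1930 × 6.46×10⁻⁴ × 19.881 = 24.8 mL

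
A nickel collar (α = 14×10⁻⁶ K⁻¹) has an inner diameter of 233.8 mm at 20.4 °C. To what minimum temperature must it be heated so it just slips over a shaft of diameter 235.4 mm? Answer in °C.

Required Δd = 235.4 − 233.8 = 1.6 mm
Δd = αd₀ΔT ⇒ ΔT = Δd/(αd₀) = 1.6 / (14×10⁻⁶ × 233.8) = 488.82 K
T_min = 20.4 + 488.82 = 509.22 °C

T = 509 °C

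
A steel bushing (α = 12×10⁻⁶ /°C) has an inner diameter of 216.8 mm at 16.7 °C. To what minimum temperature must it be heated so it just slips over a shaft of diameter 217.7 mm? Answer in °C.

Required Δd = 217.7 − 216.8 = 0.9 mm
Δd = αd₀ΔT ⇒ ΔT = Δd/(αd₀) = 0.9 / (12×10⁻⁶ × 216.8) = 345.94 K
T_min = 16.7 + 345.94 = 362.64 °C

T = 363 °C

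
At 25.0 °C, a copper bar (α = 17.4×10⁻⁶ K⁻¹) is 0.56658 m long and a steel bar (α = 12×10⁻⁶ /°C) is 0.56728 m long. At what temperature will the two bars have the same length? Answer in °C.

L₁(1 + α₁ΔT) = L₂(1 + α₂ΔT) ⇒ ΔT = (L₂ − L₁)/(α₁L₁ − α₂L₂)
L₂ − L₁ = 0.56728 − 0.56658 = 7.00×10⁻⁴ m
α₁L₁ − α₂L₂ = 17.4×10⁻⁶×0.56658 − 12×10⁻⁶×0.56728 = 3.051132×10⁻⁶ m/K
ΔT = 7.00×10⁻⁴ / 3.051132×10⁻⁶ = 229.423 K
T = 25.0 + 229.423 = 254.423 °C

T = 254.4 °C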